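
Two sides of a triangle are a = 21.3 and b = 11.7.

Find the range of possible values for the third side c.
Triangle inequality: |a − b| < c < a + b
|a − b| = |21.3 − 11.7| = 9.6
a + b = 21.3 + 11.7 = 33

9.6 < c < 33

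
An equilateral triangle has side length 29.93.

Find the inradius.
r = Area/s with s the semi-perimeter.
Area = (√3/4)·29.93² = (√3/4)·895.8049 ≈ 0.433013·895.8049 ≈ 387.895
s = 3·29.93/2 = 44.895
r ≈ 387.895/44.895 ≈ 8.64005
(Equivalently r = side/(2√3) = 29.93/3.4641 ≈ 8.64005.)

r = 8.64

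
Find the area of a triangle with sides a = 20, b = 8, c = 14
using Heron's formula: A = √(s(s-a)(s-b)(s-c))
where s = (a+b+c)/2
s = (20 + 8 + 14)/2 = 42/2 = 21
s − a = 1, s − b = 13, s − c = 7
s(s−a)(s−b)(s−c) = 21·1·13·7 = 1911
Area = √1911 ≈ 43.715

s = 21.0, Area = 43.71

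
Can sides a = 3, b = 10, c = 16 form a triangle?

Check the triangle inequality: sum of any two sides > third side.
a + b vs c: 3 + 10 = 13 ≤ 16  ✗
a + c vs b: 3 + 16 = 19 > 10  ✓
b + c vs a: 10 + 16 = 26 > 3  ✓

No: 3 + 10 = 13 is not > 16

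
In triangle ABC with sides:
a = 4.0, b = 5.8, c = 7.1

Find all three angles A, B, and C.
Law of cosines for each angle (a² = 16, b² = 33.64, c² = 50.41):
cos(A) = (b² + c² − a²)/(2bc) = (33.64 + 50.41 − 16)/(2·5.8·7.1) = 68.05/82.36 ≈ 0.826251  ⇒  A ≈ 34.2845°
cos(B) = (a² + c² − b²)/(2ac) = (16 + 50.41 − 33.64)/(2·4.0·7.1) = 32.77/56.8 ≈ 0.576937  ⇒  B ≈ 54.7646°
cos(C) = (a² + b² − c²)/(2ab) = (16 + 33.64 − 50.41)/(2·4.0·5.8) = -0.77/46.4 ≈ -0.0165948  ⇒  C ≈ 90.9509°
Check: A + B + C ≈ 180°

A = 34.28°, B = 54.76°, C = 90.95°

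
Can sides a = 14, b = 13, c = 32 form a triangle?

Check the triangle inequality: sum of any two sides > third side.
a + b vs c: 14 + 13 = 27 ≤ 32  ✗
a + c vs b: 14 + 32 = 46 > 13  ✓
b + c vs a: 13 + 32 = 45 > 14  ✓

No: 14 + 13 = 27 is not > 32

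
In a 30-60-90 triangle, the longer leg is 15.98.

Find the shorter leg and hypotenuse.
In a 30-60-90 triangle the sides are in ratio 1 : √3 : 2, so short leg = long leg/√3 and hypotenuse = 2·(short leg).
Short leg = 15.98/√3 ≈ 15.98/1.73205 ≈ 9.22606
Hypotenuse = 2·9.22606 ≈ 18.4521

Short leg = 9.226, Hypotenuse = 18.45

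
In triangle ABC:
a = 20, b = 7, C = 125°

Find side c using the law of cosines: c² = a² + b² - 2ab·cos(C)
c² = 20² + 7² − 2·20·7·cos(125°)
cos(125°) ≈ -0.573576
c² ≈ 400 + 49 − 280·(-0.573576) ≈ 449 + 160.601 ≈ 609.601
c ≈ √609.601 ≈ 24.6901

c = 24.69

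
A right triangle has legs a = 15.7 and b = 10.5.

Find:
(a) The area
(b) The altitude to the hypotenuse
(a) The legs are perpendicular, so Area = ½·a·b = ½·15.7·10.5 = ½·164.85 = 82.425
(b) Hypotenuse c = √(a² + b²) = √(246.49 + 110.25) = √356.74 ≈ 18.8876
    Area = ½·c·h_c  ⇒  h_c = 2·Area/c = 164.85/18.8876 ≈ 8.72797

Area = 82.425, h_c = 8.728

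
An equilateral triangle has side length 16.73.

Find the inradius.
r = Area/s with s the semi-perimeter.
Area = (√3/4)·16.73² = (√3/4)·279.8929 ≈ 0.433013·279.8929 ≈ 121.197
s = 3·16.73/2 = 25.095
r ≈ 121.197/25.095 ≈ 4.82954
(Equivalently r = side/(2√3) = 16.73/3.4641 ≈ 4.82954.)

r = 4.83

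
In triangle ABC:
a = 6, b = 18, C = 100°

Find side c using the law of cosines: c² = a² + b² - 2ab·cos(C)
c² = 6² + 18² − 2·6·18·cos(100°)
cos(100°) ≈ -0.173648
c² ≈ 36 + 324 − 216·(-0.173648) ≈ 360 + 37.508 ≈ 397.508
c ≈ √397.508 ≈ 19.9376

c = 19.94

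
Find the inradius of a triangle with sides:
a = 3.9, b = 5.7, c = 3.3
r = Area/s where s is the semi-perimeter.
s = (3.9 + 5.7 + 3.3)/2 = 12.9/2 = 6.45
Area = √(s(s−a)(s−b)(s−c)) = √(6.45·2.55·0.75·3.15) ≈ √38.8572 ≈ 6.23356
r ≈ 6.23356/6.45 ≈ 0.966443

r = 0.9664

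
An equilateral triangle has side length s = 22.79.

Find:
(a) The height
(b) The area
(a) The height splits the triangle into two 30-60-90 halves: h = s·√3/2 = 22.79·1.73205/2 ≈ 39.4734/2 ≈ 19.7367
(b) Area = (√3/4)·s² = (√3/4)·22.79² = (√3/4)·519.3841 ≈ 0.433013·519.3841 ≈ 224.9

Height = 19.74, Area = 224.9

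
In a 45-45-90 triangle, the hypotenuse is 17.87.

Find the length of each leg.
In a 45-45-90 triangle hypotenuse = leg·√2, so leg = hypotenuse/√2.
Leg = 17.87/√2 ≈ 17.87/1.41421 ≈ 12.636

Each leg = 12.64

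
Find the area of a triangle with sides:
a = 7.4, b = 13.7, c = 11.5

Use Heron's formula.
s = (7.4 + 13.7 + 11.5)/2 = 32.6/2 = 16.3
s − a = 8.9, s − b = 2.6, s − c = 4.8
s(s−a)(s−b)(s−c) = 16.3·8.9·2.6·4.8 ≈ 1810.47
Area = √1810.47 ≈ 42.5497

Area = 42.55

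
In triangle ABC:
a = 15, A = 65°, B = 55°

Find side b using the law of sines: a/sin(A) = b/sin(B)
a/sin(A) = b/sin(B)  ⇒  b = a·sin(B)/sin(A) = 15·sin(55°)/sin(65°)
sin(55°) ≈ 0.819152, sin(65°) ≈ 0.906308
b ≈ 15·0.819152/0.906308 ≈ 12.2873/0.906308 ≈ 13.5575

b = 13.56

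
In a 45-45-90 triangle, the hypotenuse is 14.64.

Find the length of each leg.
In a 45-45-90 triangle hypotenuse = leg·√2, so leg = hypotenuse/√2.
Leg = 14.64/√2 ≈ 14.64/1.41421 ≈ 10.352

Each leg = 10.35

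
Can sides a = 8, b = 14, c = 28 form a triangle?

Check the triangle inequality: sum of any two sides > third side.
a + b vs c: 8 + 14 = 22 ≤ 28  ✗
a + c vs b: 8 + 28 = 36 > 14  ✓
b + c vs a: 14 + 28 = 42 > 8  ✓

No: 8 + 14 = 22 is not > 28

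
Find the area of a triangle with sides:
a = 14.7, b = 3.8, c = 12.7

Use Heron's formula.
s = (14.7 + 3.8 + 12.7)/2 = 31.2/2 = 15.6
s − a = 0.9, s − b = 11.8, s − c = 2.9
s(s−a)(s−b)(s−c) = 15.6·0.9·11.8·2.9 ≈ 480.449
Area = √480.449 ≈ 21.9191

Area = 21.92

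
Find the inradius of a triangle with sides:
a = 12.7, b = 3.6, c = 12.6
r = Area/s where s is the semi-perimeter.
s = (12.7 + 3.6 + 12.6)/2 = 28.9/2 = 14.45
Area = √(s(s−a)(s−b)(s−c)) = √(14.45·1.75·10.85·1.85) ≈ √507.583 ≈ 22.5296
r ≈ 22.5296/14.45 ≈ 1.55914

r = 1.559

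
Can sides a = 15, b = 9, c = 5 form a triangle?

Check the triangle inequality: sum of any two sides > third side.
a + b vs c: 15 + 9 = 24 > 5  ✓
a + c vs b: 15 + 5 = 20 > 9  ✓
b + c vs a: 9 + 5 = 14 ≤ 15  ✗

No: 9 + 5 = 14 is not > 15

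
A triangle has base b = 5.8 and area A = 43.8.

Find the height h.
A = ½·b·h  ⇒  h = 2A/b = 2·43.8/5.8 = 87.6/5.8 ≈ 15.1034

h = 15.1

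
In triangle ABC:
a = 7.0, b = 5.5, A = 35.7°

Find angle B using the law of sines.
a/sin(A) = b/sin(B)  ⇒  sin(B) = b·sin(A)/a = 5.5·sin(35.7°)/7.0
sin(35.7°) ≈ 0.583541
sin(B) ≈ 5.5·0.583541/7.0 ≈ 3.20948/7.0 ≈ 0.458497
B = arcsin(0.458497) ≈ 27.2901°
(Since b ≤ a we need B ≤ A, so the obtuse alternative 180° − 27.2901° ≈ 152.71° is rejected.)

B = 27.29°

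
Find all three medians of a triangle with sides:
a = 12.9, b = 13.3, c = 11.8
Median formula: m_a = ½√(2b² + 2c² − a²) (and cyclically). a² = 166.41, b² = 176.89, c² = 139.24.
m_a = ½√(2·176.89 + 2·139.24 − 166.41) = ½√465.85 ≈ ½·21.5836 ≈ 10.7918
m_b = ½√(2·166.41 + 2·139.24 − 176.89) = ½√434.41 ≈ ½·20.8425 ≈ 10.4213
m_c = ½√(2·166.41 + 2·176.89 − 139.24) = ½√547.36 ≈ ½·23.3957 ≈ 11.6979

m_a = 10.79, m_b = 10.42, m_c = 11.7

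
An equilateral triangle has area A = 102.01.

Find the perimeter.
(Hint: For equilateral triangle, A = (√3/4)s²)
A = (√3/4)s²  ⇒  s² = 4A/√3 = 4·102.01/√3 = 408.04/1.73205 ≈ 235.582
s ≈ √235.582 ≈ 15.3487
Perimeter = 3s ≈ 3·15.3487 ≈ 46.046

Perimeter = 46.05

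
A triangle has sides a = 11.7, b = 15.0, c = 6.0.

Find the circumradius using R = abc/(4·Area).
First find the area with Heron's formula.
s = (11.7 + 15.0 + 6.0)/2 = 16.35
Area = √(s(s−a)(s−b)(s−c)) = √(16.35·4.65·1.35·10.35) ≈ √1062.29 ≈ 32.5929
abc = 11.7·15.0·6.0 = 1053
R = abc/(4·Area) ≈ 1053/(4·32.5929) = 1053/130.371 ≈ 8.07692

R = 8.077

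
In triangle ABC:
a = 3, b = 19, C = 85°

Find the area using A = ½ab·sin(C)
A = ½·a·b·sin(C) = ½·3·19·sin(85°)
sin(85°) ≈ 0.996195
A ≈ ½·57·0.996195 = 28.5·0.996195 ≈ 28.3915

Area = 28.39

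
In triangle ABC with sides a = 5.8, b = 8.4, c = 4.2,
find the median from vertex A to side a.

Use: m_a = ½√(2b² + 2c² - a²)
m_a = ½√(2·8.4² + 2·4.2² − 5.8²) = ½√(2·70.56 + 2·17.64 − 33.64) = ½√(141.12 + 35.28 − 33.64) = ½√142.76
√142.76 ≈ 11.9482, so m_a ≈ 5.97411

m_a = 5.974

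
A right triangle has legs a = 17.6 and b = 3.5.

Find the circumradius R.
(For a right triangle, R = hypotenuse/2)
Hypotenuse c = √(a² + b²) = √(309.76 + 12.25) = √322.01 ≈ 17.9446
R = c/2 ≈ 17.9446/2 ≈ 8.97232

R = 8.972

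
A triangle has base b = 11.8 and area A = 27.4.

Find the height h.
A = ½·b·h  ⇒  h = 2A/b = 2·27.4/11.8 = 54.8/11.8 ≈ 4.64407

h = 4.644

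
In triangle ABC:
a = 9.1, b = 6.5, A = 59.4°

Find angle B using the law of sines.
a/sin(A) = b/sin(B)  ⇒  sin(B) = b·sin(A)/a = 6.5·sin(59.4°)/9.1
sin(59.4°) ≈ 0.860742
sin(B) ≈ 6.5·0.860742/9.1 ≈ 5.59482/9.1 ≈ 0.614816
B = arcsin(0.614816) ≈ 37.9385°
(Since b ≤ a we need B ≤ A, so the obtuse alternative 180° − 37.9385° ≈ 142.061° is rejected.)

B = 37.94°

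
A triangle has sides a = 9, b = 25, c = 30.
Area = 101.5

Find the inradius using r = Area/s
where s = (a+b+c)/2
s = (9 + 25 + 30)/2 = 64/2 = 32
r = Area/s = 101.5/32 ≈ 3.17188

r = 3.172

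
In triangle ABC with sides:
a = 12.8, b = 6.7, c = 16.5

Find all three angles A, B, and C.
Law of cosines for each angle (a² = 163.84, b² = 44.89, c² = 272.25):
cos(A) = (b² + c² − a²)/(2bc) = (44.89 + 272.25 − 163.84)/(2·6.7·16.5) = 153.3/221.1 ≈ 0.693351  ⇒  A ≈ 46.104°
cos(B) = (a² + c² − b²)/(2ac) = (163.84 + 272.25 − 44.89)/(2·12.8·16.5) = 391.2/422.4 ≈ 0.926136  ⇒  B ≈ 22.1597°
cos(C) = (a² + b² − c²)/(2ab) = (163.84 + 44.89 − 272.25)/(2·12.8·6.7) = -63.52/171.52 ≈ -0.370336  ⇒  C ≈ 111.736°
Check: A + B + C ≈ 180°

A = 46.1°, B = 22.16°, C = 111.7°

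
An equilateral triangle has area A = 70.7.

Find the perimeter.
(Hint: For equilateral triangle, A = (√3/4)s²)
A = (√3/4)s²  ⇒  s² = 4A/√3 = 4·70.7/√3 = 282.8/1.73205 ≈ 163.275
s ≈ √163.275 ≈ 12.7779
Perimeter = 3s ≈ 3·12.7779 ≈ 38.3337

Perimeter = 38.33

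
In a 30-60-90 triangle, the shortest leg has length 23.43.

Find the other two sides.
In a 30-60-90 triangle the sides are in ratio 1 : √3 : 2 (short leg : long leg : hypotenuse).
Long leg = 23.43·√3 ≈ 23.43·1.73205 ≈ 40.582
Hypotenuse = 2·23.43 = 46.86

Long leg = 23.43√3 = 40.58, Hypotenuse = 46.86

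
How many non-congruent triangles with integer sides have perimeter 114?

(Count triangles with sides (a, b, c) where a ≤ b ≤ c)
Let a ≤ b ≤ c with a + b + c = 114. The only binding inequality is a + b > c, i.e. 114 − c > c, so c < 114/2; and c ≥ 114/3 since c is the largest side.
So 38 ≤ c ≤ 56. For each c, b runs from ⌈(114 − c)/2⌉ up to c (then a = 114 − b − c satisfies 1 ≤ a ≤ b automatically), giving c − ⌈(114 − c)/2⌉ + 1 choices.
Summing over c: 1 + 2 + 4 + 5 + … + 26 + 28  (19 terms, c = 38, …, 56) = 271
Check (closed form: nearest integer to p²/48 for even p, (p+3)²/48 for odd p): 114²/48 = 12996/48 ≈ 270.75 → 271

271 triangles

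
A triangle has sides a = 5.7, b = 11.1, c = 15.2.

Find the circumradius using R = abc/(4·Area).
First find the area with Heron's formula.
s = (5.7 + 11.1 + 15.2)/2 = 16
Area = √(s(s−a)(s−b)(s−c)) = √(16·10.3·4.9·0.8) ≈ √646.016 ≈ 25.4168
abc = 5.7·11.1·15.2 = 961.704
R = abc/(4·Area) ≈ 961.704/(4·25.4168) = 961.704/101.667 ≈ 9.45932

R = 9.459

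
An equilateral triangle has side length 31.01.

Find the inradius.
r = Area/s with s the semi-perimeter.
Area = (√3/4)·31.01² = (√3/4)·961.6201 ≈ 0.433013·961.6201 ≈ 416.394
s = 3·31.01/2 = 46.515
r ≈ 416.394/46.515 ≈ 8.95182
(Equivalently r = side/(2√3) = 31.01/3.4641 ≈ 8.95182.)

r = 8.952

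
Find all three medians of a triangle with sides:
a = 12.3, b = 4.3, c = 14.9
Median formula: m_a = ½√(2b² + 2c² − a²) (and cyclically). a² = 151.29, b² = 18.49, c² = 222.01.
m_a = ½√(2·18.49 + 2·222.01 − 151.29) = ½√329.71 ≈ ½·18.1579 ≈ 9.07896
m_b = ½√(2·151.29 + 2·222.01 − 18.49) = ½√728.11 ≈ ½·26.9835 ≈ 13.4918
m_c = ½√(2·151.29 + 2·18.49 − 222.01) = ½√117.55 ≈ ½·10.842 ≈ 5.42102

m_a = 9.079, m_b = 13.49, m_c = 5.421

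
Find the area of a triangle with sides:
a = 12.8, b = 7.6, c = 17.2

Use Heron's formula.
s = (12.8 + 7.6 + 17.2)/2 = 37.6/2 = 18.8
s − a = 6, s − b = 11.2, s − c = 1.6
s(s−a)(s−b)(s−c) = 18.8·6·11.2·1.6 ≈ 2021.38
Area = √2021.38 ≈ 44.9597

Area = 44.96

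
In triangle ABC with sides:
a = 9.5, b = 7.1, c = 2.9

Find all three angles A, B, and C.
Law of cosines for each angle (a² = 90.25, b² = 50.41, c² = 8.41):
cos(A) = (b² + c² − a²)/(2bc) = (50.41 + 8.41 − 90.25)/(2·7.1·2.9) = -31.43/41.18 ≈ -0.763235  ⇒  A ≈ 139.75°
cos(B) = (a² + c² − b²)/(2ac) = (90.25 + 8.41 − 50.41)/(2·9.5·2.9) = 48.25/55.1 ≈ 0.875681  ⇒  B ≈ 28.8744°
cos(C) = (a² + b² − c²)/(2ab) = (90.25 + 50.41 − 8.41)/(2·9.5·7.1) = 132.25/134.9 ≈ 0.980356  ⇒  C ≈ 11.3754°
Check: A + B + C ≈ 180°

A = 139.8°, B = 28.87°, C = 11.38°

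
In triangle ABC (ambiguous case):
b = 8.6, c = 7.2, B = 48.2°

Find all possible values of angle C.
b/sin(B) = c/sin(C)  ⇒  sin(C) = c·sin(B)/b = 7.2·sin(48.2°)/8.6
sin(48.2°) ≈ 0.745476
sin(C) ≈ 7.2·0.745476/8.6 ≈ 5.36743/8.6 ≈ 0.624119
Candidate 1: C₁ = arcsin(0.624119) ≈ 38.6176°  →  A = 180° − 48.2° − 38.6176° ≈ 93.1824° > 0, valid
Candidate 2: C₂ = 180° − C₁ ≈ 141.382°  →  A = 180° − 48.2° − 141.382° ≈ -9.5824° ≤ 0, not a valid triangle

C = 38.62° (one solution)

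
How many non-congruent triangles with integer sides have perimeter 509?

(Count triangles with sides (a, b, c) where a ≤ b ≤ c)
Let a ≤ b ≤ c with a + b + c = 509. The only binding inequality is a + b > c, i.e. 509 − c > c, so c < 509/2; and c ≥ 509/3 since c is the largest side.
So 170 ≤ c ≤ 254. For each c, b runs from ⌈(509 − c)/2⌉ up to c (then a = 509 − b − c satisfies 1 ≤ a ≤ b automatically), giving c − ⌈(509 − c)/2⌉ + 1 choices.
Summing over c: 1 + 3 + 4 + 6 + … + 126 + 127  (85 terms, c = 170, …, 254) = 5461
Check (closed form: nearest integer to p²/48 for even p, (p+3)²/48 for odd p): (509+3)²/48 = 512²/48 = 262144/48 ≈ 5461.33 → 5461

5461 triangles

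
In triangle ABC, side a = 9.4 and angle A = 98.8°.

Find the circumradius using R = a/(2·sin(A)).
R = a/(2·sin(A)) = 9.4/(2·sin(98.8°))
sin(98.8°) ≈ 0.988228
R ≈ 9.4/(2·0.988228) = 9.4/1.97646 ≈ 4.75599

R = 4.756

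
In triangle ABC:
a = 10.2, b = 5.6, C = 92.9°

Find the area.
Two sides and the included angle (SAS): A = ½·a·b·sin(C) = ½·10.2·5.6·sin(92.9°)
sin(92.9°) ≈ 0.998719
A ≈ ½·57.12·0.998719 = 28.56·0.998719 ≈ 28.5234

Area = 28.52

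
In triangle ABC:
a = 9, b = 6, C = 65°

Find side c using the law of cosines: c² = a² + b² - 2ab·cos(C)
c² = 9² + 6² − 2·9·6·cos(65°)
cos(65°) ≈ 0.422618
c² ≈ 81 + 36 − 108·(0.422618) ≈ 117 − 45.6428 ≈ 71.3572
c ≈ √71.3572 ≈ 8.44732

c = 8.447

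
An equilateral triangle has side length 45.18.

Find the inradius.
r = Area/s with s the semi-perimeter.
Area = (√3/4)·45.18² = (√3/4)·2041.2324 ≈ 0.433013·2041.2324 ≈ 883.88
s = 3·45.18/2 = 67.77
r ≈ 883.88/67.77 ≈ 13.0423
(Equivalently r = side/(2√3) = 45.18/3.4641 ≈ 13.0423.)

r = 13.04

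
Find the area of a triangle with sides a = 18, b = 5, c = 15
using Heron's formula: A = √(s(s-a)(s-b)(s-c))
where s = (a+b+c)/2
s = (18 + 5 + 15)/2 = 38/2 = 19
s − a = 1, s − b = 14, s − c = 4
s(s−a)(s−b)(s−c) = 19·1·14·4 = 1064
Area = √1064 ≈ 32.619

s = 19.0, Area = 32.62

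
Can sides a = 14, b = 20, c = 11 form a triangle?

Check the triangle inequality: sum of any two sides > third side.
a + b vs c: 14 + 20 = 34 > 11  ✓
a + c vs b: 14 + 11 = 25 > 20  ✓
b + c vs a: 20 + 11 = 31 > 14  ✓

Yes, triangle inequality satisfied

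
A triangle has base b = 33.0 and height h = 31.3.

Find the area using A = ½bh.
A = ½·b·h = ½·33.0·31.3 = ½·1032.9 = 516.45

Area = 516.45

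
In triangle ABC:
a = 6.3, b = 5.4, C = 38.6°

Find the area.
Two sides and the included angle (SAS): A = ½·a·b·sin(C) = ½·6.3·5.4·sin(38.6°)
sin(38.6°) ≈ 0.62388
A ≈ ½·34.02·0.62388 = 17.01·0.62388 ≈ 10.6122

Area = 10.61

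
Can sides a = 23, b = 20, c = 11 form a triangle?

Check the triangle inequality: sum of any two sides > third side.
a + b vs c: 23 + 20 = 43 > 11  ✓
a + c vs b: 23 + 11 = 34 > 20  ✓
b + c vs a: 20 + 11 = 31 > 23  ✓

Yes, triangle inequality satisfied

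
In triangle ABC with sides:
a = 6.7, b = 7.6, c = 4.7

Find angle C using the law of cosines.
c² = a² + b² − 2ab·cos(C)  ⇒  cos(C) = (a² + b² − c²)/(2ab)
cos(C) = (6.7² + 7.6² − 4.7²)/(2·6.7·7.6) = (44.89 + 57.76 − 22.09)/101.84 = 80.56/101.84 ≈ 0.791045
C = arccos(0.791045) ≈ 37.7167°

C = 37.72°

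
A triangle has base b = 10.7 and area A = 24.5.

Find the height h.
A = ½·b·h  ⇒  h = 2A/b = 2·24.5/10.7 = 49/10.7 ≈ 4.57944

h = 4.579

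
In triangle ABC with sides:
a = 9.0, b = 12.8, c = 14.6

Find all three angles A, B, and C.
Law of cosines for each angle (a² = 81, b² = 163.84, c² = 213.16):
cos(A) = (b² + c² − a²)/(2bc) = (163.84 + 213.16 − 81)/(2·12.8·14.6) = 296/373.76 ≈ 0.791952  ⇒  A ≈ 37.6317°
cos(B) = (a² + c² − b²)/(2ac) = (81 + 213.16 − 163.84)/(2·9.0·14.6) = 130.32/262.8 ≈ 0.49589  ⇒  B ≈ 60.2715°
cos(C) = (a² + b² − c²)/(2ab) = (81 + 163.84 − 213.16)/(2·9.0·12.8) = 31.68/230.4 ≈ 0.1375  ⇒  C ≈ 82.0968°
Check: A + B + C ≈ 180°

A = 37.63°, B = 60.27°, C = 82.1°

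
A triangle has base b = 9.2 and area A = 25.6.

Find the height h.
A = ½·b·h  ⇒  h = 2A/b = 2·25.6/9.2 = 51.2/9.2 ≈ 5.56522

h = 5.565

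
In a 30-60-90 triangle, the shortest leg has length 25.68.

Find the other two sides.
In a 30-60-90 triangle the sides are in ratio 1 : √3 : 2 (short leg : long leg : hypotenuse).
Long leg = 25.68·√3 ≈ 25.68·1.73205 ≈ 44.4791
Hypotenuse = 2·25.68 = 51.36

Long leg = 25.68√3 = 44.48, Hypotenuse = 51.36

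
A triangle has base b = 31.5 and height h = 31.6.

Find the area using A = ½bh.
A = ½·b·h = ½·31.5·31.6 = ½·995.4 = 497.7

Area = 497.7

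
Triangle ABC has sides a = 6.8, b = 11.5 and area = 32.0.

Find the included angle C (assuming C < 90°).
Area = ½·a·b·sin(C)  ⇒  sin(C) = 2·Area/(a·b) = 2·32.0/(6.8·11.5) = 64/78.2 ≈ 0.818414
C = arcsin(0.818414) ≈ 54.9264° (taking the acute solution since C < 90°)

C = 54.93°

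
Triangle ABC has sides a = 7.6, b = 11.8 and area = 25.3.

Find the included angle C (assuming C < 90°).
Area = ½·a·b·sin(C)  ⇒  sin(C) = 2·Area/(a·b) = 2·25.3/(7.6·11.8) = 50.6/89.68 ≈ 0.564228
C = arcsin(0.564228) ≈ 34.3487° (taking the acute solution since C < 90°)

C = 34.35°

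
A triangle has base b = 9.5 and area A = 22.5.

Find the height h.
A = ½·b·h  ⇒  h = 2A/b = 2·22.5/9.5 = 45/9.5 ≈ 4.73684

h = 4.737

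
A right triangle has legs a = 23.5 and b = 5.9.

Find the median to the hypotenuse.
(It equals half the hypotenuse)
Hypotenuse c = √(a² + b²) = √(552.25 + 34.81) = √587.06 ≈ 24.2293
Median to hypotenuse = c/2 ≈ 24.2293/2 ≈ 12.1147

Median = 12.11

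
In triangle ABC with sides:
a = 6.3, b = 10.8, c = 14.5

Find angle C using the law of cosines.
c² = a² + b² − 2ab·cos(C)  ⇒  cos(C) = (a² + b² − c²)/(2ab)
cos(C) = (6.3² + 10.8² − 14.5²)/(2·6.3·10.8) = (39.69 + 116.64 − 210.25)/136.08 = -53.92/136.08 ≈ -0.396238
C = arccos(-0.396238) ≈ 113.343°

C = 113.3°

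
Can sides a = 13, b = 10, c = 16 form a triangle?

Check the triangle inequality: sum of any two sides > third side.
a + b vs c: 13 + 10 = 23 > 16  ✓
a + c vs b: 13 + 16 = 29 > 10  ✓
b + c vs a: 10 + 16 = 26 > 13  ✓

Yes, triangle inequality satisfied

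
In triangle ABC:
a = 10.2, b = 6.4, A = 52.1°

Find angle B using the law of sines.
a/sin(A) = b/sin(B)  ⇒  sin(B) = b·sin(A)/a = 6.4·sin(52.1°)/10.2
sin(52.1°) ≈ 0.789084
sin(B) ≈ 6.4·0.789084/10.2 ≈ 5.05014/10.2 ≈ 0.495112
B = arcsin(0.495112) ≈ 29.6771°
(Since b ≤ a we need B ≤ A, so the obtuse alternative 180° − 29.6771° ≈ 150.323° is rejected.)

B = 29.68°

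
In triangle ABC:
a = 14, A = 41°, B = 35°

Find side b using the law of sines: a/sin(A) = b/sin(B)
a/sin(A) = b/sin(B)  ⇒  b = a·sin(B)/sin(A) = 14·sin(35°)/sin(41°)
sin(35°) ≈ 0.573576, sin(41°) ≈ 0.656059
b ≈ 14·0.573576/0.656059 ≈ 8.03007/0.656059 ≈ 12.2399

b = 12.24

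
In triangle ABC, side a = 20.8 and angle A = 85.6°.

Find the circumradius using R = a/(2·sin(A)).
R = a/(2·sin(A)) = 20.8/(2·sin(85.6°))
sin(85.6°) ≈ 0.997053
R ≈ 20.8/(2·0.997053) = 20.8/1.99411 ≈ 10.4307

R = 10.43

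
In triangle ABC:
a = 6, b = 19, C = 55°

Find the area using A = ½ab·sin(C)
A = ½·a·b·sin(C) = ½·6·19·sin(55°)
sin(55°) ≈ 0.819152
A ≈ ½·114·0.819152 = 57·0.819152 ≈ 46.6917

Area = 46.69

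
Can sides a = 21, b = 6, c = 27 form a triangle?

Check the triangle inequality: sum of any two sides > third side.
a + b vs c: 21 + 6 = 27 ≤ 27  ✗
a + c vs b: 21 + 27 = 48 > 6  ✓
b + c vs a: 6 + 27 = 33 > 21  ✓

No: 21 + 6 = 27 is not > 27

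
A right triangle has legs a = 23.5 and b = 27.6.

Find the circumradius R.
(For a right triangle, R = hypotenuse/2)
Hypotenuse c = √(a² + b²) = √(552.25 + 761.76) = √1314.01 ≈ 36.2493
R = c/2 ≈ 36.2493/2 ≈ 18.1246

R = 18.12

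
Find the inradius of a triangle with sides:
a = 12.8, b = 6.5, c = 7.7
r = Area/s where s is the semi-perimeter.
s = (12.8 + 6.5 + 7.7)/2 = 27/2 = 13.5
Area = √(s(s−a)(s−b)(s−c)) = √(13.5·0.7·7·5.8) ≈ √383.67 ≈ 19.5875
r ≈ 19.5875/13.5 ≈ 1.45093

r = 1.451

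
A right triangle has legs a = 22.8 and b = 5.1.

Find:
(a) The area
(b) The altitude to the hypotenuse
(a) The legs are perpendicular, so Area = ½·a·b = ½·22.8·5.1 = ½·116.28 = 58.14
(b) Hypotenuse c = √(a² + b²) = √(519.84 + 26.01) = √545.85 ≈ 23.3634
    Area = ½·c·h_c  ⇒  h_c = 2·Area/c = 116.28/23.3634 ≈ 4.97701

Area = 58.14, h_c = 4.977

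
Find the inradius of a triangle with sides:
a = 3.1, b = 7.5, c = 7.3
r = Area/s where s is the semi-perimeter.
s = (3.1 + 7.5 + 7.3)/2 = 17.9/2 = 8.95
Area = √(s(s−a)(s−b)(s−c)) = √(8.95·5.85·1.45·1.65) ≈ √125.265 ≈ 11.1922
r ≈ 11.1922/8.95 ≈ 1.25053

r = 1.251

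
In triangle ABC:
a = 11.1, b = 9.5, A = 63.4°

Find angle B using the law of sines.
a/sin(A) = b/sin(B)  ⇒  sin(B) = b·sin(A)/a = 9.5·sin(63.4°)/11.1
sin(63.4°) ≈ 0.894154
sin(B) ≈ 9.5·0.894154/11.1 ≈ 8.49447/11.1 ≈ 0.765267
B = arcsin(0.765267) ≈ 49.9308°
(Since b ≤ a we need B ≤ A, so the obtuse alternative 180° − 49.9308° ≈ 130.069° is rejected.)

B = 49.93°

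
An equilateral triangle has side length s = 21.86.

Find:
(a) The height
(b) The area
(a) The height splits the triangle into two 30-60-90 halves: h = s·√3/2 = 21.86·1.73205/2 ≈ 37.8626/2 ≈ 18.9313
(b) Area = (√3/4)·s² = (√3/4)·21.86² = (√3/4)·477.8596 ≈ 0.433013·477.8596 ≈ 206.919

Height = 18.93, Area = 206.9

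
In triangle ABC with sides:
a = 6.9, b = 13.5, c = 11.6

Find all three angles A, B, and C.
Law of cosines for each angle (a² = 47.61, b² = 182.25, c² = 134.56):
cos(A) = (b² + c² − a²)/(2bc) = (182.25 + 134.56 − 47.61)/(2·13.5·11.6) = 269.2/313.2 ≈ 0.859515  ⇒  A ≈ 30.7379°
cos(B) = (a² + c² − b²)/(2ac) = (47.61 + 134.56 − 182.25)/(2·6.9·11.6) = -0.08/160.08 ≈ -0.00049975  ⇒  B ≈ 90.0286°
cos(C) = (a² + b² − c²)/(2ab) = (47.61 + 182.25 − 134.56)/(2·6.9·13.5) = 95.3/186.3 ≈ 0.511541  ⇒  C ≈ 59.2335°
Check: A + B + C ≈ 180°

A = 30.74°, B = 90.03°, C = 59.23°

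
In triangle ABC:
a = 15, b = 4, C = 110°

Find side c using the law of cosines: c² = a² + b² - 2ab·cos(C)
c² = 15² + 4² − 2·15·4·cos(110°)
cos(110°) ≈ -0.34202
c² ≈ 225 + 16 − 120·(-0.34202) ≈ 241 + 41.0424 ≈ 282.042
c ≈ √282.042 ≈ 16.7941

c = 16.79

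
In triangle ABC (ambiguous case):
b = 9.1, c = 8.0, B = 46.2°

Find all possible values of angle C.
b/sin(B) = c/sin(C)  ⇒  sin(C) = c·sin(B)/b = 8.0·sin(46.2°)/9.1
sin(46.2°) ≈ 0.72176
sin(C) ≈ 8.0·0.72176/9.1 ≈ 5.77408/9.1 ≈ 0.634514
Candidate 1: C₁ = arcsin(0.634514) ≈ 39.384°  →  A = 180° − 46.2° − 39.384° ≈ 94.416° > 0, valid
Candidate 2: C₂ = 180° − C₁ ≈ 140.616°  →  A = 180° − 46.2° − 140.616° ≈ -6.816° ≤ 0, not a valid triangle

C = 39.38° (one solution)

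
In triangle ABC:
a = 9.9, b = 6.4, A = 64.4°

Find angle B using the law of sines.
a/sin(A) = b/sin(B)  ⇒  sin(B) = b·sin(A)/a = 6.4·sin(64.4°)/9.9
sin(64.4°) ≈ 0.901833
sin(B) ≈ 6.4·0.901833/9.9 ≈ 5.77173/9.9 ≈ 0.583003
B = arcsin(0.583003) ≈ 35.662°
(Since b ≤ a we need B ≤ A, so the obtuse alternative 180° − 35.662° ≈ 144.338° is rejected.)

B = 35.66°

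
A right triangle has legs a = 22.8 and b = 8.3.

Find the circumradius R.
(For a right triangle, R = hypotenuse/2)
Hypotenuse c = √(a² + b²) = √(519.84 + 68.89) = √588.73 ≈ 24.2638
R = c/2 ≈ 24.2638/2 ≈ 12.1319

R = 12.13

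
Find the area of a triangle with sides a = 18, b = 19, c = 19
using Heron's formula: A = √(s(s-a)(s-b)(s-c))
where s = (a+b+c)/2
s = (18 + 19 + 19)/2 = 56/2 = 28
s − a = 10, s − b = 9, s − c = 9
s(s−a)(s−b)(s−c) = 28·10·9·9 = 22680
Area = √22680 ≈ 150.599

s = 28.0, Area = 150.6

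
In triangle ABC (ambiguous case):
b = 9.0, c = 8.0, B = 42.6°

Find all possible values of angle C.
b/sin(B) = c/sin(C)  ⇒  sin(C) = c·sin(B)/b = 8.0·sin(42.6°)/9.0
sin(42.6°) ≈ 0.676876
sin(C) ≈ 8.0·0.676876/9.0 ≈ 5.41501/9.0 ≈ 0.601668
Candidate 1: C₁ = arcsin(0.601668) ≈ 36.9894°  →  A = 180° − 42.6° − 36.9894° ≈ 100.411° > 0, valid
Candidate 2: C₂ = 180° − C₁ ≈ 143.011°  →  A = 180° − 42.6° − 143.011° ≈ -5.6106° ≤ 0, not a valid triangle

C = 36.99° (one solution)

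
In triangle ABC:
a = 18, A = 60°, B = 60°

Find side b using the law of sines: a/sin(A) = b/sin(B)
a/sin(A) = b/sin(B)  ⇒  b = a·sin(B)/sin(A) = 18·sin(60°)/sin(60°)
sin(60°) ≈ 0.866025, sin(60°) ≈ 0.866025
b ≈ 18·0.866025/0.866025 ≈ 15.5885/0.866025 ≈ 18

b = 18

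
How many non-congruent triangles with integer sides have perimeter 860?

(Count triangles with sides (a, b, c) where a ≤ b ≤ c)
Let a ≤ b ≤ c with a + b + c = 860. The only binding inequality is a + b > c, i.e. 860 − c > c, so c < 860/2; and c ≥ 860/3 since c is the largest side.
So 287 ≤ c ≤ 429. For each c, b runs from ⌈(860 − c)/2⌉ up to c (then a = 860 − b − c satisfies 1 ≤ a ≤ b automatically), giving c − ⌈(860 − c)/2⌉ + 1 choices.
Summing over c: 1 + 3 + 4 + 6 + … + 213 + 214  (143 terms, c = 287, …, 429) = 15408
Check (closed form: nearest integer to p²/48 for even p, (p+3)²/48 for odd p): 860²/48 = 739600/48 ≈ 15408.33 → 15408

15408 triangles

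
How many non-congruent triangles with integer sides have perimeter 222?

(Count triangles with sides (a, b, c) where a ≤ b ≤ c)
Let a ≤ b ≤ c with a + b + c = 222. The only binding inequality is a + b > c, i.e. 222 − c > c, so c < 222/2; and c ≥ 222/3 since c is the largest side.
So 74 ≤ c ≤ 110. For each c, b runs from ⌈(222 − c)/2⌉ up to c (then a = 222 − b − c satisfies 1 ≤ a ≤ b automatically), giving c − ⌈(222 − c)/2⌉ + 1 choices.
Summing over c: 1 + 2 + 4 + 5 + … + 53 + 55  (37 terms, c = 74, …, 110) = 1027
Check (closed form: nearest integer to p²/48 for even p, (p+3)²/48 for odd p): 222²/48 = 49284/48 ≈ 1026.75 → 1027

1027 triangles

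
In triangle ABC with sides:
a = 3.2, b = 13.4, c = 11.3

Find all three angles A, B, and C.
Law of cosines for each angle (a² = 10.24, b² = 179.56, c² = 127.69):
cos(A) = (b² + c² − a²)/(2bc) = (179.56 + 127.69 − 10.24)/(2·13.4·11.3) = 297.01/302.84 ≈ 0.980749  ⇒  A ≈ 11.2607°
cos(B) = (a² + c² − b²)/(2ac) = (10.24 + 127.69 − 179.56)/(2·3.2·11.3) = -41.63/72.32 ≈ -0.575636  ⇒  B ≈ 125.144°
cos(C) = (a² + b² − c²)/(2ab) = (10.24 + 179.56 − 127.69)/(2·3.2·13.4) = 62.11/85.76 ≈ 0.72423  ⇒  C ≈ 43.5951°
Check: A + B + C ≈ 180°

A = 11.26°, B = 125.1°, C = 43.6°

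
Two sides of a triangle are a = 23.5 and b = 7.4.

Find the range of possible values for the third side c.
Triangle inequality: |a − b| < c < a + b
|a − b| = |23.5 − 7.4| = 16.1
a + b = 23.5 + 7.4 = 30.9

16.1 < c < 30.9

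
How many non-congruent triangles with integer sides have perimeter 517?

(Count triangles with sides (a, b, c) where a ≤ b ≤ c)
Let a ≤ b ≤ c with a + b + c = 517. The only binding inequality is a + b > c, i.e. 517 − c > c, so c < 517/2; and c ≥ 517/3 since c is the largest side.
So 173 ≤ c ≤ 258. For each c, b runs from ⌈(517 − c)/2⌉ up to c (then a = 517 − b − c satisfies 1 ≤ a ≤ b automatically), giving c − ⌈(517 − c)/2⌉ + 1 choices.
Summing over c: 2 + 3 + 5 + 6 + … + 128 + 129  (86 terms, c = 173, …, 258) = 5633
Check (closed form: nearest integer to p²/48 for even p, (p+3)²/48 for odd p): (517+3)²/48 = 520²/48 = 270400/48 ≈ 5633.33 → 5633

5633 triangles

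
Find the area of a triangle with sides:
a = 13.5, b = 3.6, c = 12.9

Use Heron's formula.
s = (13.5 + 3.6 + 12.9)/2 = 30/2 = 15
s − a = 1.5, s − b = 11.4, s − c = 2.1
s(s−a)(s−b)(s−c) = 15·1.5·11.4·2.1 ≈ 538.65
Area = √538.65 ≈ 23.2088

Area = 23.21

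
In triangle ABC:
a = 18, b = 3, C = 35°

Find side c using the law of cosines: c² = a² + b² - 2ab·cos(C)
c² = 18² + 3² − 2·18·3·cos(35°)
cos(35°) ≈ 0.819152
c² ≈ 324 + 9 − 108·(0.819152) ≈ 333 − 88.4684 ≈ 244.532
c ≈ √244.532 ≈ 15.6375

c = 15.64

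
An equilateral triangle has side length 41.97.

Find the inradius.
r = Area/s with s the semi-perimeter.
Area = (√3/4)·41.97² = (√3/4)·1761.4809 ≈ 0.433013·1761.4809 ≈ 762.744
s = 3·41.97/2 = 62.955
r ≈ 762.744/62.955 ≈ 12.1157
(Equivalently r = side/(2√3) = 41.97/3.4641 ≈ 12.1157.)

r = 12.12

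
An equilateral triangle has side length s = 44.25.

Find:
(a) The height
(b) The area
(a) The height splits the triangle into two 30-60-90 halves: h = s·√3/2 = 44.25·1.73205/2 ≈ 76.6432/2 ≈ 38.3216
(b) Area = (√3/4)·s² = (√3/4)·44.25² = (√3/4)·1958.0625 ≈ 0.433013·1958.0625 ≈ 847.866

Height = 38.32, Area = 847.9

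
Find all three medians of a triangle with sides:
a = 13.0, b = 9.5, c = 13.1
Median formula: m_a = ½√(2b² + 2c² − a²) (and cyclically). a² = 169, b² = 90.25, c² = 171.61.
m_a = ½√(2·90.25 + 2·171.61 − 169) = ½√354.72 ≈ ½·18.834 ≈ 9.41701
m_b = ½√(2·169 + 2·171.61 − 90.25) = ½√590.97 ≈ ½·24.3099 ≈ 12.1549
m_c = ½√(2·169 + 2·90.25 − 171.61) = ½√346.89 ≈ ½·18.625 ≈ 9.31249

m_a = 9.417, m_b = 12.15, m_c = 9.312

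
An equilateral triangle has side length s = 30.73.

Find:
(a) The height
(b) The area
(a) The height splits the triangle into two 30-60-90 halves: h = s·√3/2 = 30.73·1.73205/2 ≈ 53.2259/2 ≈ 26.613
(b) Area = (√3/4)·s² = (√3/4)·30.73² = (√3/4)·944.3329 ≈ 0.433013·944.3329 ≈ 408.908

Height = 26.61, Area = 408.9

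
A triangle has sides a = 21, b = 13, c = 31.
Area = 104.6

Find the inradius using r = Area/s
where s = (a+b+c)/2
s = (21 + 13 + 31)/2 = 65/2 = 32.5
r = Area/s = 104.6/32.5 ≈ 3.21846

r = 3.218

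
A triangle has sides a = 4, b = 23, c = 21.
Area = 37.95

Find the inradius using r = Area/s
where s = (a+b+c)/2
s = (4 + 23 + 21)/2 = 48/2 = 24
r = Area/s = 37.95/24 ≈ 1.58125

r = 1.581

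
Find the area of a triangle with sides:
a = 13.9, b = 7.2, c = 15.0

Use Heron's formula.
s = (13.9 + 7.2 + 15.0)/2 = 36.1/2 = 18.05
s − a = 4.15, s − b = 10.85, s − c = 3.05
s(s−a)(s−b)(s−c) = 18.05·4.15·10.85·3.05 ≈ 2478.88
Area = √2478.88 ≈ 49.7883

Area = 49.79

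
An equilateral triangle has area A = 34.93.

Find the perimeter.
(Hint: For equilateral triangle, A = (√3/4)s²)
A = (√3/4)s²  ⇒  s² = 4A/√3 = 4·34.93/√3 = 139.72/1.73205 ≈ 80.6674
s ≈ √80.6674 ≈ 8.9815
Perimeter = 3s ≈ 3·8.9815 ≈ 26.9445

Perimeter = 26.94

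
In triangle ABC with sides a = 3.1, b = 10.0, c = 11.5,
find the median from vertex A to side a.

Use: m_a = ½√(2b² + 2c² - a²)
m_a = ½√(2·10.0² + 2·11.5² − 3.1²) = ½√(2·100 + 2·132.25 − 9.61) = ½√(200 + 264.5 − 9.61) = ½√454.89
√454.89 ≈ 21.3282, so m_a ≈ 10.6641

m_a = 10.66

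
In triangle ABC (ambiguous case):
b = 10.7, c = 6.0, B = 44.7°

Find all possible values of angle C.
b/sin(B) = c/sin(C)  ⇒  sin(C) = c·sin(B)/b = 6.0·sin(44.7°)/10.7
sin(44.7°) ≈ 0.703395
sin(C) ≈ 6.0·0.703395/10.7 ≈ 4.22037/10.7 ≈ 0.394427
Candidate 1: C₁ = arcsin(0.394427) ≈ 23.2302°  →  A = 180° − 44.7° − 23.2302° ≈ 112.07° > 0, valid
Candidate 2: C₂ = 180° − C₁ ≈ 156.77°  →  A = 180° − 44.7° − 156.77° ≈ -21.4698° ≤ 0, not a valid triangle

C = 23.23° (one solution)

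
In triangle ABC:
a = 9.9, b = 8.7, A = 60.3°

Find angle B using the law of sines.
a/sin(A) = b/sin(B)  ⇒  sin(B) = b·sin(A)/a = 8.7·sin(60.3°)/9.9
sin(60.3°) ≈ 0.868632
sin(B) ≈ 8.7·0.868632/9.9 ≈ 7.55709/9.9 ≈ 0.763343
B = arcsin(0.763343) ≈ 49.7598°
(Since b ≤ a we need B ≤ A, so the obtuse alternative 180° − 49.7598° ≈ 130.24° is rejected.)

B = 49.76°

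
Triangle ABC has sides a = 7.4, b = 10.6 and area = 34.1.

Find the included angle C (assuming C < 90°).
Area = ½·a·b·sin(C)  ⇒  sin(C) = 2·Area/(a·b) = 2·34.1/(7.4·10.6) = 68.2/78.44 ≈ 0.869454
C = arcsin(0.869454) ≈ 60.3953° (taking the acute solution since C < 90°)

C = 60.4°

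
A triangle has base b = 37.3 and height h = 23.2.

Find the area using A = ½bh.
A = ½·b·h = ½·37.3·23.2 = ½·865.36 = 432.68

Area = 432.68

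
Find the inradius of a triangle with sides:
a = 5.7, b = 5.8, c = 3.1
r = Area/s where s is the semi-perimeter.
s = (5.7 + 5.8 + 3.1)/2 = 14.6/2 = 7.3
Area = √(s(s−a)(s−b)(s−c)) = √(7.3·1.6·1.5·4.2) ≈ √73.584 ≈ 8.57811
r ≈ 8.57811/7.3 ≈ 1.17508

r = 1.175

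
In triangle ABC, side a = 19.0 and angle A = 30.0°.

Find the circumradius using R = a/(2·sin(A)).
R = a/(2·sin(A)) = 19.0/(2·sin(30.0°))
sin(30.0°) ≈ 0.5
R ≈ 19.0/(2·0.5) = 19.0/1 ≈ 19

R = 19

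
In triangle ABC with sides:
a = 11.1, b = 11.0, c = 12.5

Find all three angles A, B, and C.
Law of cosines for each angle (a² = 123.21, b² = 121, c² = 156.25):
cos(A) = (b² + c² − a²)/(2bc) = (121 + 156.25 − 123.21)/(2·11.0·12.5) = 154.04/275 ≈ 0.560145  ⇒  A ≈ 55.9341°
cos(B) = (a² + c² − b²)/(2ac) = (123.21 + 156.25 − 121)/(2·11.1·12.5) = 158.46/277.5 ≈ 0.571027  ⇒  B ≈ 55.1781°
cos(C) = (a² + b² − c²)/(2ab) = (123.21 + 121 − 156.25)/(2·11.1·11.0) = 87.96/244.2 ≈ 0.360197  ⇒  C ≈ 68.8877°
Check: A + B + C ≈ 180°

A = 55.93°, B = 55.18°, C = 68.89°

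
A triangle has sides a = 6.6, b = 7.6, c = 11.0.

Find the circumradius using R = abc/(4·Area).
First find the area with Heron's formula.
s = (6.6 + 7.6 + 11.0)/2 = 12.6
Area = √(s(s−a)(s−b)(s−c)) = √(12.6·6·5·1.6) ≈ √604.8 ≈ 24.5927
abc = 6.6·7.6·11.0 = 551.76
R = abc/(4·Area) ≈ 551.76/(4·24.5927) = 551.76/98.3707 ≈ 5.60899

R = 5.609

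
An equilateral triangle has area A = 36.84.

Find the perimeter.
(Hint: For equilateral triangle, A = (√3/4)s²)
A = (√3/4)s²  ⇒  s² = 4A/√3 = 4·36.84/√3 = 147.36/1.73205 ≈ 85.0783
s ≈ √85.0783 ≈ 9.22379
Perimeter = 3s ≈ 3·9.22379 ≈ 27.6714

Perimeter = 27.67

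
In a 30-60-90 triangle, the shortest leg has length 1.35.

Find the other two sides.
In a 30-60-90 triangle the sides are in ratio 1 : √3 : 2 (short leg : long leg : hypotenuse).
Long leg = 1.35·√3 ≈ 1.35·1.73205 ≈ 2.33827
Hypotenuse = 2·1.35 = 2.7

Long leg = 1.35√3 = 2.338, Hypotenuse = 2.7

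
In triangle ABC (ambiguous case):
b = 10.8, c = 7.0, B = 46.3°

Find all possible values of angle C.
b/sin(B) = c/sin(C)  ⇒  sin(C) = c·sin(B)/b = 7.0·sin(46.3°)/10.8
sin(46.3°) ≈ 0.722967
sin(C) ≈ 7.0·0.722967/10.8 ≈ 5.06077/10.8 ≈ 0.46859
Candidate 1: C₁ = arcsin(0.46859) ≈ 27.9428°  →  A = 180° − 46.3° − 27.9428° ≈ 105.757° > 0, valid
Candidate 2: C₂ = 180° − C₁ ≈ 152.057°  →  A = 180° − 46.3° − 152.057° ≈ -18.3572° ≤ 0, not a valid triangle

C = 27.94° (one solution)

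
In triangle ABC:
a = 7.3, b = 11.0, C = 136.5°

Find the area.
Two sides and the included angle (SAS): A = ½·a·b·sin(C) = ½·7.3·11.0·sin(136.5°)
sin(136.5°) ≈ 0.688355
A ≈ ½·80.3·0.688355 = 40.15·0.688355 ≈ 27.6374

Area = 27.64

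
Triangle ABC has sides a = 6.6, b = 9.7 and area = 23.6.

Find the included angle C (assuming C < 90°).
Area = ½·a·b·sin(C)  ⇒  sin(C) = 2·Area/(a·b) = 2·23.6/(6.6·9.7) = 47.2/64.02 ≈ 0.73727
C = arcsin(0.73727) ≈ 47.4993° (taking the acute solution since C < 90°)

C = 47.5°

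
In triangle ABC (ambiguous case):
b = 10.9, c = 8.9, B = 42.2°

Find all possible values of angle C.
b/sin(B) = c/sin(C)  ⇒  sin(C) = c·sin(B)/b = 8.9·sin(42.2°)/10.9
sin(42.2°) ≈ 0.671721
sin(C) ≈ 8.9·0.671721/10.9 ≈ 5.97831/10.9 ≈ 0.548469
Candidate 1: C₁ = arcsin(0.548469) ≈ 33.2621°  →  A = 180° − 42.2° − 33.2621° ≈ 104.538° > 0, valid
Candidate 2: C₂ = 180° − C₁ ≈ 146.738°  →  A = 180° − 42.2° − 146.738° ≈ -8.9379° ≤ 0, not a valid triangle

C = 33.26° (one solution)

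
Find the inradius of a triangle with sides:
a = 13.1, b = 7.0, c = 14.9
r = Area/s where s is the semi-perimeter.
s = (13.1 + 7.0 + 14.9)/2 = 35/2 = 17.5
Area = √(s(s−a)(s−b)(s−c)) = √(17.5·4.4·10.5·2.6) ≈ √2102.1 ≈ 45.8487
r ≈ 45.8487/17.5 ≈ 2.61992

r = 2.62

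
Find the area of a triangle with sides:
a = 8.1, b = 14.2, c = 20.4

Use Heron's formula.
s = (8.1 + 14.2 + 20.4)/2 = 42.7/2 = 21.35
s − a = 13.25, s − b = 7.15, s − c = 0.95
s(s−a)(s−b)(s−c) = 21.35·13.25·7.15·0.95 ≈ 1921.51
Area = √1921.51 ≈ 43.8351

Area = 43.84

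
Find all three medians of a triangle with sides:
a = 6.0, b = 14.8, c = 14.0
Median formula: m_a = ½√(2b² + 2c² − a²) (and cyclically). a² = 36, b² = 219.04, c² = 196.
m_a = ½√(2·219.04 + 2·196 − 36) = ½√794.08 ≈ ½·28.1794 ≈ 14.0897
m_b = ½√(2·36 + 2·196 − 219.04) = ½√244.96 ≈ ½·15.6512 ≈ 7.8256
m_c = ½√(2·36 + 2·219.04 − 196) = ½√314.08 ≈ ½·17.7223 ≈ 8.86115

m_a = 14.09, m_b = 7.826, m_c = 8.861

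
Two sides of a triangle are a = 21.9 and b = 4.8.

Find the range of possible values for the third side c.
Triangle inequality: |a − b| < c < a + b
|a − b| = |21.9 − 4.8| = 17.1
a + b = 21.9 + 4.8 = 26.7

17.1 < c < 26.7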